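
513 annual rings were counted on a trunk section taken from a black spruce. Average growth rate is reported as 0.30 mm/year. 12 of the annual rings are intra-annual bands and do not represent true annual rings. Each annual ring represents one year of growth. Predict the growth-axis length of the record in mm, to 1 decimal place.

Correcting the raw count gives 513 − 12 = 501 true annual rings.
Predicted length = 0.30 mm/year × 501 years = 150.3 mm.

150.3 mm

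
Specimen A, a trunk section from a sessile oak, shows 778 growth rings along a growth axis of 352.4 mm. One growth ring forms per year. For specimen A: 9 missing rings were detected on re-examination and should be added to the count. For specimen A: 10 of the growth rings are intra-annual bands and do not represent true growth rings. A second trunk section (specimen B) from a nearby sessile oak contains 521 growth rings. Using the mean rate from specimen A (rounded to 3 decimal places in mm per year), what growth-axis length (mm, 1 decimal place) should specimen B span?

236.5 mm

Specimen A: true growth ring count = 778 − 10 + 9 = 777.
A: Mean rate = 352.4 mm / 777 years ≈ 0.454 mm per year.
B's length ≈ 0.454 × 521 = 236.5 mm.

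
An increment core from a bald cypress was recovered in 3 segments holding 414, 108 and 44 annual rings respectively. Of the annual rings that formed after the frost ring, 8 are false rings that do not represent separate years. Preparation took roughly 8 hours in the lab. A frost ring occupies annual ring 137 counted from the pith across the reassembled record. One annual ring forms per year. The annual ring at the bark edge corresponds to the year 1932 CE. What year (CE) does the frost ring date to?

Total annual rings = 414 + 108 + 44 = 566.
566 − 137 = 429 annual rings lie beyond the frost ring toward the bark edge.
Removing the 8 false annual rings leaves 429 − 8 = 421 true annual rings beyond the frost ring.
Counting back 421 years from 1932 CE places the frost ring in 1932 − 421 = 1511 CE.

1511 CE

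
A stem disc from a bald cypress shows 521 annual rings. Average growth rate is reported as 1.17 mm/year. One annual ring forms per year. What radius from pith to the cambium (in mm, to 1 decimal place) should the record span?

609.6 mm

The record spans 521 years at 1.17 mm per year.
521 years at 1.17 mm/year gives 1.17 × 521 = 609.6 mm.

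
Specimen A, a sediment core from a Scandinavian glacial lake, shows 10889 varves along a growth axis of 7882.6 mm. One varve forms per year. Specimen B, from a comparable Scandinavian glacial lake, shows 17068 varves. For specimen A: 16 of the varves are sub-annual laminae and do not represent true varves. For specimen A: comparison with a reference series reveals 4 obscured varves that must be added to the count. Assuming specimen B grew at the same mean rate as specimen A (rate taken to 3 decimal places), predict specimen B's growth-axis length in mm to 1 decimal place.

Specimen A: correcting the raw count gives 10889 − 16 + 4 = 10877 true varves.
A: Mean rate = 7882.6 mm / 10877 years ≈ 0.725 mm/year.
For B, 0.725 mm/year × 17068 years = 12374.3 mm.

12374.3 mm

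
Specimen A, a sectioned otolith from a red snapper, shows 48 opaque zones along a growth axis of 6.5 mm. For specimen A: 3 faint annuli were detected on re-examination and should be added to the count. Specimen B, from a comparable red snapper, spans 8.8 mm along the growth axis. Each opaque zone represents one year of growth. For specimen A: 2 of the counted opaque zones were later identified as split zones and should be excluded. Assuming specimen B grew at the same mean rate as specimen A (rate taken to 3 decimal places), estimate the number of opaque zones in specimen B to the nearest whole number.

66 opaque zones

Specimen A: true opaque zone count = 48 − 2 + 3 = 49.
A: Extension rate ≈ 6.5 / 49 = 0.133 mm/year.
Specimen B: 8.8 mm / 0.133 mm per year = 66.17 years ≈ 66 opaque zones.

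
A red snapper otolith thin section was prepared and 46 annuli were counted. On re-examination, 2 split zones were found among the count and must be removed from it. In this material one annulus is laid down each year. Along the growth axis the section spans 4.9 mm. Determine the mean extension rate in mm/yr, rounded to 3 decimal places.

0.111 mm/yr

Adjusted count: 46 − 2 = 44 annuli.
Extension rate ≈ 4.9 / 44 = 0.111 mm/yr.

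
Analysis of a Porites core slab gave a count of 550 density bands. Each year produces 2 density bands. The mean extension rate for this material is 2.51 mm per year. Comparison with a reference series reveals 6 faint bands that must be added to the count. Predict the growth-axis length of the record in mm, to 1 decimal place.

697.8 mm

Adjusted count: 550 + 6 = 556 density bands.
With 2 density bands per year, 556 / 2 = 278 years.
Length ≈ 2.51 × 278 = 697.8 mm.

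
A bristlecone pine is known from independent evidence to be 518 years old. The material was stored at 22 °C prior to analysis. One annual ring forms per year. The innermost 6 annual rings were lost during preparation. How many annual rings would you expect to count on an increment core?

512 annual rings

At one annual ring per year, 518 years correspond to 518 annual rings.
518 − 6 missed = 512 annual rings expected in the prepared section.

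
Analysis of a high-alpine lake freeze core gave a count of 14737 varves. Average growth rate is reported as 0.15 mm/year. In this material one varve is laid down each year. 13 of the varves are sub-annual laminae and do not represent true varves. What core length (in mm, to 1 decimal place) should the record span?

2208.6 mm

Correcting the raw count gives 14737 − 13 = 14724 true varves.
Length ≈ 0.15 × 14724 = 2208.6 mm.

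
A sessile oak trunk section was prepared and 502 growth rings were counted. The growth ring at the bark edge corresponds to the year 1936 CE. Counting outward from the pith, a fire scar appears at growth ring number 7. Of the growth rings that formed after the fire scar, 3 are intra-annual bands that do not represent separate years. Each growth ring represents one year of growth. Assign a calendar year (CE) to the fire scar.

1444 CE

502 − 7 = 495 growth rings lie beyond the fire scar toward the bark edge.
495 − 3 false = 492 true growth rings after the fire scar.
Counting back 492 years from 1936 CE places the fire scar in 1936 − 492 = 1444 CE.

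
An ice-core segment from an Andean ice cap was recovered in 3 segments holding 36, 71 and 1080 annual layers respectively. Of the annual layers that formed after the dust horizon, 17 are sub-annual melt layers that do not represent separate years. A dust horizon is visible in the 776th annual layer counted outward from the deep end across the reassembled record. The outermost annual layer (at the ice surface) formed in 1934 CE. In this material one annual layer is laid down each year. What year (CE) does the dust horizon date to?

1540 CE

Total annual layers = 36 + 71 + 1080 = 1187.
1187 − 776 = 411 annual layers lie beyond the dust horizon toward the ice surface.
Removing the 17 false annual layers leaves 411 − 17 = 394 true annual layers beyond the dust horizon.
The annual layer at the ice surface is 1934 CE, so the dust horizon dates to 1934 − 394 = 1540 CE.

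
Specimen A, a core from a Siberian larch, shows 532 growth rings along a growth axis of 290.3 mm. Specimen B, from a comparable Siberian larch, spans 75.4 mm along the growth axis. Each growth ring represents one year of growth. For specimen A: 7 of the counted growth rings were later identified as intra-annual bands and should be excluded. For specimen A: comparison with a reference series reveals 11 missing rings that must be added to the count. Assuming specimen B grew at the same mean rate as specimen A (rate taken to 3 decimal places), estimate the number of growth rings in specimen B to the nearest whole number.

139 growth rings

Specimen A: after corrections the count is 532 − 7 + 11 = 536 growth rings.
A: Mean rate = 290.3 mm / 536 years ≈ 0.542 mm/yr.
B spans 75.4 / 0.542 = 139.11 years ≈ 139 growth rings.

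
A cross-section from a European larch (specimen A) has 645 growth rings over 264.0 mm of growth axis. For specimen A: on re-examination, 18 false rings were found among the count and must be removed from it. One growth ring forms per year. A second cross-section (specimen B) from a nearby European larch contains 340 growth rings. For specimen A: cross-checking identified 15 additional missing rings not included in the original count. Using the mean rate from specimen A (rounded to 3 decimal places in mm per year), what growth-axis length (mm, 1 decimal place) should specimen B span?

139.7 mm

Specimen A: true growth ring count = 645 − 18 + 15 = 642.
A: Mean rate = 264.0 mm / 642 years ≈ 0.411 mm per year.
B's length ≈ 0.411 × 340 = 139.7 mm.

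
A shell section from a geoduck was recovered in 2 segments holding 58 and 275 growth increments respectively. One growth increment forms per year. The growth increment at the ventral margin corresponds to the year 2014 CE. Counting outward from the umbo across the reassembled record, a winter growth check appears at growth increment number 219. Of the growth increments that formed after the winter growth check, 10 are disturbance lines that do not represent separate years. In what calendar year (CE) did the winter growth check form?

Total growth increments = 58 + 275 = 333.
The winter growth check sits at growth increment 219 from the umbo, so 333 − 219 = 114 growth increments formed after it.
114 − 10 false = 104 true growth increments after the winter growth check.
2014 − 104 = 1910 CE.

1910 CE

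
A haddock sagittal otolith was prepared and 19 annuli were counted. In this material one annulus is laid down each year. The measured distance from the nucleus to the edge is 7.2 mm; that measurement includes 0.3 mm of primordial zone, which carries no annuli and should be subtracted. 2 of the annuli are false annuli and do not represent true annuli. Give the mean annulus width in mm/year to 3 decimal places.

0.406 mm/year

After corrections the count is 19 − 2 = 17 annuli.
Net length = 7.2 − 0.3 = 6.9 mm.
Mean rate = 6.9 mm / 17 years ≈ 0.406 mm/year.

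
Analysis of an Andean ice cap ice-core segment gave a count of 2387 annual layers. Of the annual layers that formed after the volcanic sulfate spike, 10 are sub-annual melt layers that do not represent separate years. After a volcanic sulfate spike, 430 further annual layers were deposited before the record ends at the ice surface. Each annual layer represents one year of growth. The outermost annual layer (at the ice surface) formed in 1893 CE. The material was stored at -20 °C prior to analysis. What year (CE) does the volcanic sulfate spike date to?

430 annual layers post-date the volcanic sulfate spike.
Excluding 10 false annual layers: 430 − 10 = 420.
1893 − 420 = 1473 CE.

1473 CE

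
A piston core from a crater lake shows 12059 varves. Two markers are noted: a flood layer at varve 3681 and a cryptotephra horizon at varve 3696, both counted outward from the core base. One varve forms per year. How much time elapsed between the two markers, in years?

3696 − 3681 = 15 varves lie between the two events.
At one varve per year, 15 years elapsed between them.

15 years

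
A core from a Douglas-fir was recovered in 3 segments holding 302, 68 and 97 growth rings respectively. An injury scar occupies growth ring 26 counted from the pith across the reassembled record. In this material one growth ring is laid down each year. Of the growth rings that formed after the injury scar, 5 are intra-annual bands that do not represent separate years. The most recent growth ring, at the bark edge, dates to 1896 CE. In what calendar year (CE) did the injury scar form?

Total growth rings = 302 + 68 + 97 = 467.
467 − 26 = 441 growth rings lie beyond the injury scar toward the bark edge.
Excluding 5 false growth rings: 441 − 5 = 436.
The growth ring at the bark edge is 1896 CE, so the injury scar dates to 1896 − 436 = 1460 CE.

1460 CE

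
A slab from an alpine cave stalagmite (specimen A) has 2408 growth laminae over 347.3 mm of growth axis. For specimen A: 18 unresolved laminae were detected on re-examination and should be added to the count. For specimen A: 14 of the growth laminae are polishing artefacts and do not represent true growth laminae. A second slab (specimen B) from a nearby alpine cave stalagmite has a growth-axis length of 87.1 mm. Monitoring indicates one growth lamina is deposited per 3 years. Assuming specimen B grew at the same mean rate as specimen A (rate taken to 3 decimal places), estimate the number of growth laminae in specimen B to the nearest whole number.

605 growth laminae

Specimen A: correcting the raw count gives 2408 − 14 + 18 = 2412 true growth laminae.
Specimen A: multiplying by 3 years per growth lamina: 2412 × 3 = 7236 years.
A: Extension rate ≈ 347.3 / 7236 = 0.048 mm per year.
For B, 87.1 / 0.048 = 1814.58 years; at 3 years per growth lamina that is 1814.58 / 3 ≈ 605 growth laminae.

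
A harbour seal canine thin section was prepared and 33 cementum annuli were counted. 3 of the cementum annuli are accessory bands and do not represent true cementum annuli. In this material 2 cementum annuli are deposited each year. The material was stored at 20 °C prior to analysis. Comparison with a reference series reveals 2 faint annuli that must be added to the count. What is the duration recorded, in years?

16 years

Correcting the raw count gives 33 − 3 + 2 = 32 true cementum annuli.
32 cementum annuli at 2 per year is 32 / 2 = 16 years.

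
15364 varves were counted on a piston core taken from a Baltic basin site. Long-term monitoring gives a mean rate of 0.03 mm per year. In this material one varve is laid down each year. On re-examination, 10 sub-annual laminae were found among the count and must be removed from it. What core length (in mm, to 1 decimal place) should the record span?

460.6 mm

Adjusted count: 15364 − 10 = 15354 varves.
Predicted length = 0.03 mm/year × 15354 years = 460.6 mm.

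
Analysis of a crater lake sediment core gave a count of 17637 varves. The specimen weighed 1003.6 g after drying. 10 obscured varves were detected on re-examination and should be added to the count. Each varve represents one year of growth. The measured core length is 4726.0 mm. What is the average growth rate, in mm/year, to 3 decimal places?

0.268 mm/year

True varve count = 17637 + 10 = 17647.
Mean rate = 4726.0 mm / 17647 years ≈ 0.268 mm/year.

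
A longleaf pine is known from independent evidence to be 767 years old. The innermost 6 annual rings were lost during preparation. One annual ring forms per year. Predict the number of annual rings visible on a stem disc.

Expected annual rings over 767 years: 767.
767 − 6 missed = 761 annual rings expected in the prepared section.

761 annual rings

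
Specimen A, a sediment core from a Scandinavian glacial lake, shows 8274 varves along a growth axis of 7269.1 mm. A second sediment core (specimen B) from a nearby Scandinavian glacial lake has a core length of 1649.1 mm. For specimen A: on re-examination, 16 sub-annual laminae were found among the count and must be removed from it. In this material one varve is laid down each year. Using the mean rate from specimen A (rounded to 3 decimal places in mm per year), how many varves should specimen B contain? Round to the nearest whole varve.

Specimen A: correcting the raw count gives 8274 − 16 = 8258 true varves.
A: 7269.1 mm over 8258 years gives 7269.1 / 8258 ≈ 0.880 mm/yr.
For B, 1649.1 / 0.880 = 1873.98 years ≈ 1874 varves.

1874 varves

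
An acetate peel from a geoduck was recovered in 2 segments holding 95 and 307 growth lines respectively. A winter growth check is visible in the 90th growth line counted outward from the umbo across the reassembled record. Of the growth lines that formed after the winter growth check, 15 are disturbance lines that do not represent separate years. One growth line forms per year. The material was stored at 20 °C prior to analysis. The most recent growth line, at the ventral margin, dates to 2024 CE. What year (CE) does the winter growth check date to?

Total growth lines = 95 + 307 = 402.
The winter growth check sits at growth line 90 from the umbo, so 402 − 90 = 312 growth lines formed after it.
312 − 15 false = 297 true growth lines after the winter growth check.
Counting back 297 years from 2024 CE places the winter growth check in 2024 − 297 = 1727 CE.

1727 CE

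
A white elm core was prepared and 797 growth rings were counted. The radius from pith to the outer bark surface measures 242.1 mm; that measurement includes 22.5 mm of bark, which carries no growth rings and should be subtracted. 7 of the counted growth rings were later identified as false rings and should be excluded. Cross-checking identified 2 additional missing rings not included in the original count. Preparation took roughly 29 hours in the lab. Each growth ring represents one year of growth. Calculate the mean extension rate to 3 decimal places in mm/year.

0.277 mm/year

Adjusted count: 797 − 7 + 2 = 792 growth rings.
Removing the 22.5 mm offcut leaves 242.1 − 22.5 = 219.6 mm.
219.6 mm over 792 years gives 219.6 / 792 ≈ 0.277 mm/year.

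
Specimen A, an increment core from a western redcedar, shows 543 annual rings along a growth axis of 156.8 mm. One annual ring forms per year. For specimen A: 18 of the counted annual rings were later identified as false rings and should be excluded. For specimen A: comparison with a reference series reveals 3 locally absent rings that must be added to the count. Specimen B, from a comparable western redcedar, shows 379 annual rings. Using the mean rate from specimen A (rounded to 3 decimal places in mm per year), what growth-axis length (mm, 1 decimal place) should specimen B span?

Specimen A: correcting the raw count gives 543 − 18 + 3 = 528 true annual rings.
A: Mean rate = 156.8 mm / 528 years ≈ 0.297 mm/yr.
For B, 0.297 mm/year × 379 years = 112.6 mm.

112.6 mm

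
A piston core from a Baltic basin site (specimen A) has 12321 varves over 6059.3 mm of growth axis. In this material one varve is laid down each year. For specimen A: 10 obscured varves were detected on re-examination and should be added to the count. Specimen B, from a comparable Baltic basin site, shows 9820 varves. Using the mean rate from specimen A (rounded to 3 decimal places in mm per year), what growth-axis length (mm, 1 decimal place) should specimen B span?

4821.6 mm

Specimen A: adjusted count: 12321 + 10 = 12331 varves.
A: Mean rate = 6059.3 mm / 12331 years ≈ 0.491 mm/year.
Length of B = 0.491 × 9820 = 4821.6 mm.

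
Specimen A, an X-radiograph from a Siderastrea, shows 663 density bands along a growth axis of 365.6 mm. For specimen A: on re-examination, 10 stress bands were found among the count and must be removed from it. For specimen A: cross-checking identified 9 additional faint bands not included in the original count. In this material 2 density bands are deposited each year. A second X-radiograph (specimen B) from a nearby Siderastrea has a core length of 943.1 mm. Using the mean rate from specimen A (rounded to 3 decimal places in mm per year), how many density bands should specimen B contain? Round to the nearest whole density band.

1707 density bands

Specimen A: true density band count = 663 − 10 + 9 = 662.
Specimen A: dividing by 2 density bands per year: 662 / 2 = 331 years.
A: Extension rate ≈ 365.6 / 331 = 1.105 mm/yr.
Specimen B: 943.1 mm / 1.105 mm per year = 853.48 years; at 2 density bands per year that is 853.48 × 2 ≈ 1707 density bands.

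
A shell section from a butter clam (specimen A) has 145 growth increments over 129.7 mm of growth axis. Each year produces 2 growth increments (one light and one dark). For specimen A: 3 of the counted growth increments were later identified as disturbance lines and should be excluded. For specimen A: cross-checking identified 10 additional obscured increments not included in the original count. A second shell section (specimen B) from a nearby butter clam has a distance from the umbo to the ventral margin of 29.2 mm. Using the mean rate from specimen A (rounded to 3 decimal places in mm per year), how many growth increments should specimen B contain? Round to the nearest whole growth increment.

Specimen A: after corrections the count is 145 − 3 + 10 = 152 growth increments.
Specimen A: dividing by 2 growth increments per year: 152 / 2 = 76 years.
A: Mean rate = 129.7 mm / 76 years ≈ 1.707 mm/year.
Specimen B: 29.2 mm / 1.707 mm per year = 17.11 years; at 2 growth increments per year that is 17.11 × 2 ≈ 34 growth increments.

34 growth increments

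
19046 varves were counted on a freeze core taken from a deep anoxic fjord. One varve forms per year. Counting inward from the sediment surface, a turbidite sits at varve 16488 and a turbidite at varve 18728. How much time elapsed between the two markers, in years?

Separation: 18728 − 16488 = 2240 varves.
One varve per year makes the interval 2240 years.

2240 yr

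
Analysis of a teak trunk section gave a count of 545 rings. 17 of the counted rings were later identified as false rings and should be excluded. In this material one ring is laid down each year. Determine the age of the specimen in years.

528 years

True ring count = 545 − 17 = 528.
At one ring per year, that is 528 years.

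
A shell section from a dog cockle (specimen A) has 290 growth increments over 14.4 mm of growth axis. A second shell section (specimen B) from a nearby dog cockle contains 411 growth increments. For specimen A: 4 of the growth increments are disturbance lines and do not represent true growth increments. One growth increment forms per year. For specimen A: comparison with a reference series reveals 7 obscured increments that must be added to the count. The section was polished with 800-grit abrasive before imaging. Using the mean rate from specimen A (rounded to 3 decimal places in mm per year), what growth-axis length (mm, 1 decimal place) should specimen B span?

Specimen A: adjusted count: 290 − 4 + 7 = 293 growth increments.
A: 14.4 mm over 293 years gives 14.4 / 293 ≈ 0.049 mm per year.
B's length ≈ 0.049 × 411 = 20.1 mm.

20.1 mm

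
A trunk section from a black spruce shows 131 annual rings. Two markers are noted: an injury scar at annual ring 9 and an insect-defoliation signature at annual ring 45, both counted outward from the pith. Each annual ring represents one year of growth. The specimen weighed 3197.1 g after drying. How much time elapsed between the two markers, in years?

36 years

45 − 9 = 36 annual rings lie between the two events.
That is 36 years at one annual ring per year.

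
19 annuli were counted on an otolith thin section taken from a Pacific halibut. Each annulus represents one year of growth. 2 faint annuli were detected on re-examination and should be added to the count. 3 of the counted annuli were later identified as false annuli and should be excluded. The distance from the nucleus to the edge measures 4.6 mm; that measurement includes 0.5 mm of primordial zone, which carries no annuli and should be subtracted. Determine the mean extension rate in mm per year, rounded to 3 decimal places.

After corrections the count is 19 − 3 + 2 = 18 annuli.
Removing the 0.5 mm offcut leaves 4.6 − 0.5 = 4.1 mm.
4.1 mm over 18 years gives 4.1 / 18 ≈ 0.228 mm per year.

0.228 mm per year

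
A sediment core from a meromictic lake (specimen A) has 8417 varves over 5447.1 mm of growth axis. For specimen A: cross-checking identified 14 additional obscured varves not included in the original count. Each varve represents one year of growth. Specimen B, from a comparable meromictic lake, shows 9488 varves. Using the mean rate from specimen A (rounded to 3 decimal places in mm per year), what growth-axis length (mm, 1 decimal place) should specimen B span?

6129.2 mm

Specimen A: correcting the raw count gives 8417 + 14 = 8431 true varves.
A: 5447.1 mm over 8431 years gives 5447.1 / 8431 ≈ 0.646 mm per year.
B's length ≈ 0.646 × 9488 = 6129.2 mm.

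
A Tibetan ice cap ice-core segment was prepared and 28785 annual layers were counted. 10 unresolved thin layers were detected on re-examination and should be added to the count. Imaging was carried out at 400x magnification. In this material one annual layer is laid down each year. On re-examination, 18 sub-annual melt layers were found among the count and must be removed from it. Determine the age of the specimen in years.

28777 years

Adjusted count: 28785 − 18 + 10 = 28777 annual layers.
With a one-to-one annual layer periodicity this is 28777 years.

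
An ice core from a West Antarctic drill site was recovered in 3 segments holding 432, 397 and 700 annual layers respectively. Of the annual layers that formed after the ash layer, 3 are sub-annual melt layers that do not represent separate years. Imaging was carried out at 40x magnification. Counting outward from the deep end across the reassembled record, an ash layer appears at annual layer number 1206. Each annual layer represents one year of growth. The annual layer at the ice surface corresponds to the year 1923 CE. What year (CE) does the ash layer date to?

1603 CE

Total annual layers = 432 + 397 + 700 = 1529.
Between annual layer 1206 and the ice surface there are 1529 − 1206 = 323 annual layers.
323 − 3 false = 320 true annual layers after the ash layer.
1923 − 320 = 1603 CE.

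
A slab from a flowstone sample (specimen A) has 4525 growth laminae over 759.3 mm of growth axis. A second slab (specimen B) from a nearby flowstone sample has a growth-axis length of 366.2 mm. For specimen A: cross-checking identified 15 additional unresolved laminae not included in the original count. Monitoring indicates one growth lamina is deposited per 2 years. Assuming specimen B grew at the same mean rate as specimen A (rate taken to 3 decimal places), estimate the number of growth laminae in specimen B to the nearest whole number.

2180 growth laminae

Specimen A: after corrections the count is 4525 + 15 = 4540 growth laminae.
Specimen A: at 2 years per growth lamina, 4540 × 2 = 9080 years.
A: Mean rate = 759.3 mm / 9080 years ≈ 0.084 mm/year.
Specimen B: 366.2 mm / 0.084 mm per year = 4359.52 years; at 2 years per growth lamina that is 4359.52 / 2 ≈ 2180 growth laminae.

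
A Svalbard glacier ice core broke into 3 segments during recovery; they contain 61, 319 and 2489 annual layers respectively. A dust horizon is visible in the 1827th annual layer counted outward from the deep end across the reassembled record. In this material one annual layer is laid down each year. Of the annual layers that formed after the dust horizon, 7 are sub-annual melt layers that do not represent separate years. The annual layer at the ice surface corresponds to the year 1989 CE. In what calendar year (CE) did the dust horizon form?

Total annual layers = 61 + 319 + 2489 = 2869.
Between annual layer 1827 and the ice surface there are 2869 − 1827 = 1042 annual layers.
Removing the 7 false annual layers leaves 1042 − 7 = 1035 true annual layers beyond the dust horizon.
1989 − 1035 = 954 CE.

954 CE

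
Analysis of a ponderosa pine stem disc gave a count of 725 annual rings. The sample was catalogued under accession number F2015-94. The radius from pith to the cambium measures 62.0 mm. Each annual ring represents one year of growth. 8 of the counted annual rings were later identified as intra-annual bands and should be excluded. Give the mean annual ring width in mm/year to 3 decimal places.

After corrections the count is 725 − 8 = 717 annual rings.
62.0 mm over 717 years gives 62.0 / 717 ≈ 0.086 mm/year.

0.086 mm/year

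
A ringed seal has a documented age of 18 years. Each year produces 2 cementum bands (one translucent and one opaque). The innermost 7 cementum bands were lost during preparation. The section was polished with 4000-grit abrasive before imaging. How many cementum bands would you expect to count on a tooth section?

With 2 cementum bands per year, 18 years would produce 18 × 2 = 36 cementum bands.
36 − 7 missed = 29 cementum bands expected in the prepared section.

29 cementum bands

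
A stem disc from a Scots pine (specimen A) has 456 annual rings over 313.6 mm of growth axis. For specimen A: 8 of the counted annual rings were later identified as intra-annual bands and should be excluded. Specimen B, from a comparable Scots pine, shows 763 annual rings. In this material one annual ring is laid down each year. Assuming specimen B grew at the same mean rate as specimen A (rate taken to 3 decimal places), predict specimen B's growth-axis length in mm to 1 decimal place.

534.1 mm

Specimen A: after corrections the count is 456 − 8 = 448 annual rings.
A: Mean rate = 313.6 mm / 448 years ≈ 0.700 mm per year.
B's length ≈ 0.700 × 763 = 534.1 mm.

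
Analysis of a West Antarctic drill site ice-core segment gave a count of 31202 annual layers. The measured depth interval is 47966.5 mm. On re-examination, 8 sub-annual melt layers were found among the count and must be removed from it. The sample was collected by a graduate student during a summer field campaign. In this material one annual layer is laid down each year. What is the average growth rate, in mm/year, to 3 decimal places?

Correcting the raw count gives 31202 − 8 = 31194 true annual layers.
Mean rate = 47966.5 mm / 31194 years ≈ 1.538 mm/year.

1.538 mm/year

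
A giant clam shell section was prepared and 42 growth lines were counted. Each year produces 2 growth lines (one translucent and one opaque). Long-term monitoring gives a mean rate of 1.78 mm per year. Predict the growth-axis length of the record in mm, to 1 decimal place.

With 2 growth lines per year, 42 / 2 = 21 years.
Predicted length = 1.78 mm/year × 21 years = 37.4 mm.

37.4 mm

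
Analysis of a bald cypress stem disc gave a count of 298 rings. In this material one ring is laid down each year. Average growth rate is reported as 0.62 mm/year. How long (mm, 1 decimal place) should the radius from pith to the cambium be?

184.8 mm

298 years of growth are recorded.
Length ≈ 0.62 × 298 = 184.8 mm.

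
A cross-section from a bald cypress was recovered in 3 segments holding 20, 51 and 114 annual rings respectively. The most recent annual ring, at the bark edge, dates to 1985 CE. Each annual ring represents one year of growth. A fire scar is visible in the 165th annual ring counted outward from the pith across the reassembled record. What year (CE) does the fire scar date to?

Total annual rings = 20 + 51 + 114 = 185.
185 − 165 = 20 annual rings lie beyond the fire scar toward the bark edge.
The annual ring at the bark edge is 1985 CE, so the fire scar dates to 1985 − 20 = 1965 CE.

1965 CE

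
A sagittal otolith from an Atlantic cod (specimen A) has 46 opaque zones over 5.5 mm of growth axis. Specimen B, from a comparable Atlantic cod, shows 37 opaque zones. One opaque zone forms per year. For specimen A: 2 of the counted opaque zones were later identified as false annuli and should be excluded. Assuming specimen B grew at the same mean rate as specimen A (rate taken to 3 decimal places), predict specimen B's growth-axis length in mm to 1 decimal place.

Specimen A: correcting the raw count gives 46 − 2 = 44 true opaque zones.
A: 5.5 mm over 44 years gives 5.5 / 44 ≈ 0.125 mm/year.
B's length ≈ 0.125 × 37 = 4.6 mm.

4.6 mm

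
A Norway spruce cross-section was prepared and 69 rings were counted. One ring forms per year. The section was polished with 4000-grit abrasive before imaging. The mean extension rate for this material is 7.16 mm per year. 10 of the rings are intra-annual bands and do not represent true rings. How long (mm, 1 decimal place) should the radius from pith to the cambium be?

422.4 mm

Correcting the raw count gives 69 − 10 = 59 true rings.
Predicted length = 7.16 mm/year × 59 years = 422.4 mm.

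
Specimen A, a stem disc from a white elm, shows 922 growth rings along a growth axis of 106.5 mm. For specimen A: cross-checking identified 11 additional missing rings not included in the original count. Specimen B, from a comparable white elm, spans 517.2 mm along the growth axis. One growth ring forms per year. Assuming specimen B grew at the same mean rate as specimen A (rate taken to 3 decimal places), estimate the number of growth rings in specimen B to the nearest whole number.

4537 growth rings

Specimen A: true growth ring count = 922 + 11 = 933.
A: Mean rate = 106.5 mm / 933 years ≈ 0.114 mm/year.
B spans 517.2 / 0.114 = 4536.84 years ≈ 4537 growth rings.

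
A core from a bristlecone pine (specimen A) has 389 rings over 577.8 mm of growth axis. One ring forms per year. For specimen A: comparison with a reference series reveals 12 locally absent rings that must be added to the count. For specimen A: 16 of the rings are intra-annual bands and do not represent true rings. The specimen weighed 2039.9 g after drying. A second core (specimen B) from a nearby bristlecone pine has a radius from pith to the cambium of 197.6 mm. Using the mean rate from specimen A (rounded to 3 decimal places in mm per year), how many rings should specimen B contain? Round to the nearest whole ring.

Specimen A: adjusted count: 389 − 16 + 12 = 385 rings.
A: Mean rate = 577.8 mm / 385 years ≈ 1.501 mm per year.
B spans 197.6 / 1.501 = 131.65 years ≈ 132 rings.

132 rings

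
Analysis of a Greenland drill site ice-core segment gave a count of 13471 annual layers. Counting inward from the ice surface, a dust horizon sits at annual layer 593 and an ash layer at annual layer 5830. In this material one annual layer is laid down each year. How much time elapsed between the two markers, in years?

5237 years

5830 − 593 = 5237 annual layers lie between the two events.
One annual layer per year makes the interval 5237 years.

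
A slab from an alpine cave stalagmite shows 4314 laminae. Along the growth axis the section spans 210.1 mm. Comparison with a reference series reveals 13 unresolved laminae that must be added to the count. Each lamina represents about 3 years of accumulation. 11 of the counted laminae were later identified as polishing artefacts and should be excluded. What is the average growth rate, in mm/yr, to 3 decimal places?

0.016 mm/yr

True lamina count = 4314 − 11 + 13 = 4316.
4316 laminae at 3 years each span 4316 × 3 = 12948 years.
Mean rate = 210.1 mm / 12948 years ≈ 0.016 mm/yr.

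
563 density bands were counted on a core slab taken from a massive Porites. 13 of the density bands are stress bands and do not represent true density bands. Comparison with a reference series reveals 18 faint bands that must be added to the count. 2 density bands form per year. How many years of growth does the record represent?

Adjusted count: 563 − 13 + 18 = 568 density bands.
With 2 density bands per year, 568 / 2 = 284 years.

284 years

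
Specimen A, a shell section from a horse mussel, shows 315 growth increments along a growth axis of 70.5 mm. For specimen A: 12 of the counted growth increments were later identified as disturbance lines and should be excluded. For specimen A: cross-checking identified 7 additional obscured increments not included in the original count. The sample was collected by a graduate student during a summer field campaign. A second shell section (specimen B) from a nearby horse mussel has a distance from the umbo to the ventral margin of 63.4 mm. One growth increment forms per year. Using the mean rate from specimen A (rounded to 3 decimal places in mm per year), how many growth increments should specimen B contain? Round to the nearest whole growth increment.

Specimen A: adjusted count: 315 − 12 + 7 = 310 growth increments.
A: 70.5 mm over 310 years gives 70.5 / 310 ≈ 0.227 mm/yr.
For B, 63.4 / 0.227 = 279.30 years ≈ 279 growth increments.

279 growth increments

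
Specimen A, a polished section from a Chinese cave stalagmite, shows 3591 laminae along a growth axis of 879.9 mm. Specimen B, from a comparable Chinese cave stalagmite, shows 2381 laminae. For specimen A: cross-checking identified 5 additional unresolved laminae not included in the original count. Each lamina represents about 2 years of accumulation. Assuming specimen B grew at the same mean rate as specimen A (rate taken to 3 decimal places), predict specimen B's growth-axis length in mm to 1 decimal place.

581.0 mm

Specimen A: true lamina count = 3591 + 5 = 3596.
Specimen A: 3596 laminae at 2 years each span 3596 × 2 = 7192 years.
A: Extension rate ≈ 879.9 / 7192 = 0.122 mm per year.
Specimen B: multiplying by 2 years per lamina: 2381 × 2 = 4762 years. For B, 0.122 mm/year × 4762 years = 581.0 mm.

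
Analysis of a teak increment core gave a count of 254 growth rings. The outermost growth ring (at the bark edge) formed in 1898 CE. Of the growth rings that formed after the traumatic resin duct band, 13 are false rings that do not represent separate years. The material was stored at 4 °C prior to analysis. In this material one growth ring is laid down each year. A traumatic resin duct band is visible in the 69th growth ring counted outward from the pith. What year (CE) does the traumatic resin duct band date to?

1726 CE

The traumatic resin duct band sits at growth ring 69 from the pith, so 254 − 69 = 185 growth rings formed after it.
Removing the 13 false growth rings leaves 185 − 13 = 172 true growth rings beyond the traumatic resin duct band.
The growth ring at the bark edge is 1898 CE, so the traumatic resin duct band dates to 1898 − 172 = 1726 CE.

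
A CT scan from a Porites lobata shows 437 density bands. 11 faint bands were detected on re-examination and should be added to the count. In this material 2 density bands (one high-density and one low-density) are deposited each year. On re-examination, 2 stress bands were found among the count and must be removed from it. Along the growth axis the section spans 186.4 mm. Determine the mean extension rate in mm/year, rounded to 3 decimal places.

True density band count = 437 − 2 + 11 = 446.
Dividing by 2 density bands per year: 446 / 2 = 223 years.
Mean rate = 186.4 mm / 223 years ≈ 0.836 mm/year.

0.836 mm/year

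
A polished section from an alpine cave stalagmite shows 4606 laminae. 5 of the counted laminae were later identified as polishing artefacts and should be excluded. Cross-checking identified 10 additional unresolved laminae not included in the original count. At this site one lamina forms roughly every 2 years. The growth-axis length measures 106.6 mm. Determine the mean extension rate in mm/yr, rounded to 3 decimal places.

After corrections the count is 4606 − 5 + 10 = 4611 laminae.
At 2 years per lamina, 4611 × 2 = 9222 years.
106.6 mm over 9222 years gives 106.6 / 9222 ≈ 0.012 mm/yr.

0.012 mm/yr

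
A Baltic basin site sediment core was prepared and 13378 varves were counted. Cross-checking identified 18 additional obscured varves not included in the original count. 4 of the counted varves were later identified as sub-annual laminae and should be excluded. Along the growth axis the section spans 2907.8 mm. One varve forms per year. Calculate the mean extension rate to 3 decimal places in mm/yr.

0.217 mm/yr

True varve count = 13378 − 4 + 18 = 13392.
2907.8 mm over 13392 years gives 2907.8 / 13392 ≈ 0.217 mm/yr.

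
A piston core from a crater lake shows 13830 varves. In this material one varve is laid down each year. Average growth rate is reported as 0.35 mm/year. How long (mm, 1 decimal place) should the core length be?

13830 years of growth are recorded.
Predicted length = 0.35 mm/year × 13830 years = 4840.5 mm.

4840.5 mm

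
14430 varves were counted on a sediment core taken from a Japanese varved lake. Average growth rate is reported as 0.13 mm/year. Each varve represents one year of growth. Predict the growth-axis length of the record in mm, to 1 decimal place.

The record spans 14430 years at 0.13 mm per year.
14430 years at 0.13 mm/year gives 0.13 × 14430 = 1875.9 mm.

1875.9 mm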